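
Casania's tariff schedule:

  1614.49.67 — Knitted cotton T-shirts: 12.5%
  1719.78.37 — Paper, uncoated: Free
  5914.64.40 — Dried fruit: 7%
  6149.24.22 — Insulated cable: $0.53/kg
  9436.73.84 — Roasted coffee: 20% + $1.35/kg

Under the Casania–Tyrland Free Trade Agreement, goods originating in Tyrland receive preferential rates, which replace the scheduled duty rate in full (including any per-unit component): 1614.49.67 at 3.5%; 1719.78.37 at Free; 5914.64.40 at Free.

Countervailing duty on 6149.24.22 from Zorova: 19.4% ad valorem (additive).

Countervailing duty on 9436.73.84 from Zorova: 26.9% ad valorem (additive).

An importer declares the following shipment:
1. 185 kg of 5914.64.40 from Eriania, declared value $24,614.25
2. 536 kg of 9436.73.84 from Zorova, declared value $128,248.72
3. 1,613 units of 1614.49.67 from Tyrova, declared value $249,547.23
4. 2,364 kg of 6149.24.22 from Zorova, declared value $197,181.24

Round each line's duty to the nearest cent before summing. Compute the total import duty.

Line 1 (5914.64.40, Eriania, 185 kg, $24,614.25):
Base rate for 5914.64.40 is 7%.
5914.64.40 has an FTA preferential rate, but origin Eriania is not Tyrland; base rate stands.
Duty = $24,614.25 × 7% = $1,723.00.
Line 2 (9436.73.84, Zorova, 536 kg, $128,248.72):
Base rate for 9436.73.84 is 20% + $1.35/kg.
Additional duty on 9436.73.84 from Zorova: +26.9%. Applied ad valorem rate: 20% + 26.9% = 46.9%.
Duty = $128,248.72 × 46.9% + 536 × $1.35 = $60,872.25.
Line 3 (1614.49.67, Tyrova, 1,613 units, $249,547.23):
Base rate for 1614.49.67 is 12.5%.
1614.49.67 has an FTA preferential rate, but origin Tyrova is not Tyrland; base rate stands.
Duty = $249,547.23 × 12.5% = $31,193.40.
Line 4 (6149.24.22, Zorova, 2,364 kg, $197,181.24):
Base rate for 6149.24.22 is $0.53/kg.
Additional duty on 6149.24.22 from Zorova: +19.4% ad valorem. Applied ad valorem rate = 19.4%.
Duty = $197,181.24 × 19.4% + 2,364 × $0.53 = $39,506.08.
Total = $1,723.00 + $60,872.25 + $31,193.40 + $39,506.08 = $133,294.73.

$133,294.73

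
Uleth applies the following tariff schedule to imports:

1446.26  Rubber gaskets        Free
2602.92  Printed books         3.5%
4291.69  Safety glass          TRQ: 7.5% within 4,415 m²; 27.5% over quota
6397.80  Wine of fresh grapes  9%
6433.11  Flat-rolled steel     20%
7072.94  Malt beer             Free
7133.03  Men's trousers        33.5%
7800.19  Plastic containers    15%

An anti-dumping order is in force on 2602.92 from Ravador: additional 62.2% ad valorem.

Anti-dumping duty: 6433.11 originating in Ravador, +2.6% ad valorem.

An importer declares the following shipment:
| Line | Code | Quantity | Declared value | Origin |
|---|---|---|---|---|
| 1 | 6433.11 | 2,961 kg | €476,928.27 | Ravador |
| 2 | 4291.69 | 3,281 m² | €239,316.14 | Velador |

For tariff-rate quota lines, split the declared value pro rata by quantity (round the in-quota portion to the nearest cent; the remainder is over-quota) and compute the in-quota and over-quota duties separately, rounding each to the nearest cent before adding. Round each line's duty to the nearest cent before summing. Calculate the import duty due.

Line 1 (6433.11, Ravador, 2,961 kg, €476,928.27):
Base rate for 6433.11 is 20%.
Additional duty on 6433.11 from Ravador: +2.6%. Applied ad valorem rate: 20% + 2.6% = 22.6%.
Duty = €476,928.27 × 22.6% = €107,785.79.
Line 2 (4291.69, Velador, 3,281 m², €239,316.14):
Code 4291.69 is under a tariff-rate quota (threshold 4,415 m²). Quantity 3,281 m² is within the quota, so the in-quota rate 7.5% applies to the full value.
Duty = €239,316.14 × 7.5% = €17,948.71.
Total = €107,785.79 + €17,948.71 = €125,734.50.

€125,734.50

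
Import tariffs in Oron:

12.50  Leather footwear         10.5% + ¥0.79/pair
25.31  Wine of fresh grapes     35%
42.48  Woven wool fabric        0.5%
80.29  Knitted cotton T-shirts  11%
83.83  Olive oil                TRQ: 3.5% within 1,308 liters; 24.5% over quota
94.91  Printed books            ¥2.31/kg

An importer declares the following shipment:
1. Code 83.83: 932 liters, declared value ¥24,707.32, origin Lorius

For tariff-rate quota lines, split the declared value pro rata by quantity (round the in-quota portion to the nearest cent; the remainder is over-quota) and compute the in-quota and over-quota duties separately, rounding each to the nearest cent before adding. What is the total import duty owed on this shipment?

¥864.76

Line 1 (83.83, Lorius, 932 liters, ¥24,707.32):
Code 83.83 is under a tariff-rate quota (threshold 1,308 liters). Quantity 932 liters is within the quota, so the in-quota rate 3.5% applies to the full value.
Duty = ¥24,707.32 × 3.5% = ¥864.76.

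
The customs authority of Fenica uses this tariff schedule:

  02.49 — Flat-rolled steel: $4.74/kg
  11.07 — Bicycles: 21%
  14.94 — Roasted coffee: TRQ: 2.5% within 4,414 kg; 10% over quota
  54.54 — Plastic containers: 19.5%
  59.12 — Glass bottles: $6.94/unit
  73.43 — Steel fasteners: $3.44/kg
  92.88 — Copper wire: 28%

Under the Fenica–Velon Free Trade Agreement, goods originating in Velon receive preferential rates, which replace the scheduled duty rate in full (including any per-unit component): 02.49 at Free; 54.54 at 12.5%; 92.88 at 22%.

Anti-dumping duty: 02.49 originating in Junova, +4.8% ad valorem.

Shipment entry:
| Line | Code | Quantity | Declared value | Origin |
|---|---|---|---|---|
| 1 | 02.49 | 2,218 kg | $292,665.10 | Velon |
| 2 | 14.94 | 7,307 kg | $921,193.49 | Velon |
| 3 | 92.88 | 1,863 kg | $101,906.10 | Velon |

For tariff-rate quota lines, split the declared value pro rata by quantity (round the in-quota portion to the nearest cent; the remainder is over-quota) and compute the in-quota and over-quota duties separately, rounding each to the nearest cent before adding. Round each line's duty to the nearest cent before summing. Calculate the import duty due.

Line 1 (02.49, Velon, 2,218 kg, $292,665.10):
Base rate for 02.49 is $4.74/kg.
Origin Velon qualifies under the Fenica–Velon agreement and 02.49 is covered: preferential rate Free applies instead.
The additional-duty order on 02.49 targets Junova, not Velon; it does not apply.
Duty = $292,665.10 × 0% = $0.00.
Line 2 (14.94, Velon, 7,307 kg, $921,193.49):
Code 14.94 is under a tariff-rate quota (threshold 4,414 kg). In-quota: 4,414 kg at 2.5%; over-quota: 2,893 kg at 10%.
Pro-rata value split: in-quota = $921,193.49 × 4,414/7,307 = $556,472.98; over-quota = $921,193.49 − $556,472.98 = $364,720.51.
In-quota duty = $556,472.98 × 2.5% = $13,911.82. Over-quota duty = $364,720.51 × 10% = $36,472.05.
Line duty = $13,911.82 + $36,472.05 = $50,383.87.
Line 3 (92.88, Velon, 1,863 kg, $101,906.10):
Base rate for 92.88 is 28%.
Origin Velon qualifies under the Fenica–Velon agreement and 92.88 is covered: preferential rate 22% applies instead.
Duty = $101,906.10 × 22% = $22,419.34.
Total = $0.00 + $50,383.87 + $22,419.34 = $72,803.21.

$72,803.21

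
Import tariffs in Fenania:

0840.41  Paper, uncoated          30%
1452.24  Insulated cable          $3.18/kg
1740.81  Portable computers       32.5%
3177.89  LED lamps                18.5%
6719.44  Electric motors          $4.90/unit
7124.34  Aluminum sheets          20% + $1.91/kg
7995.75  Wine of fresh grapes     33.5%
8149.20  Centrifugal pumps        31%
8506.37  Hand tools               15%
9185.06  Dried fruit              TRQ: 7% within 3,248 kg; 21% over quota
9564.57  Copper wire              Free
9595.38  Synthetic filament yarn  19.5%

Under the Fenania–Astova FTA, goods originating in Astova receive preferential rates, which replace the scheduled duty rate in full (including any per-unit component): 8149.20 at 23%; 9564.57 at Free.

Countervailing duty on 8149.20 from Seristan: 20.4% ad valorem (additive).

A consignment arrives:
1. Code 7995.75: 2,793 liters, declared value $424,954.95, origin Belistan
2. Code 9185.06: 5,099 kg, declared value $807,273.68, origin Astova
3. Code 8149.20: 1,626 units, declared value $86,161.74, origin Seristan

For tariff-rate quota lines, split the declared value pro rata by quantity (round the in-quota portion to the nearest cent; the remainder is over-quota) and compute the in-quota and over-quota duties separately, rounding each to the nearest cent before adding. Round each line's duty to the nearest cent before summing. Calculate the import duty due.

Line 1 (7995.75, Belistan, 2,793 liters, $424,954.95):
Base rate for 7995.75 is 33.5%.
Duty = $424,954.95 × 33.5% = $142,359.91.
Line 2 (9185.06, Astova, 5,099 kg, $807,273.68):
Code 9185.06 is under a tariff-rate quota (threshold 3,248 kg). In-quota: 3,248 kg at 7%; over-quota: 1,851 kg at 21%.
Pro-rata value split: in-quota = $807,273.68 × 3,248/5,099 = $514,223.36; over-quota = $807,273.68 − $514,223.36 = $293,050.32.
In-quota duty = $514,223.36 × 7% = $35,995.64. Over-quota duty = $293,050.32 × 21% = $61,540.57.
Line duty = $35,995.64 + $61,540.57 = $97,536.21.
Line 3 (8149.20, Seristan, 1,626 units, $86,161.74):
Base rate for 8149.20 is 31%.
8149.20 has an FTA preferential rate, but origin Seristan is not Astova; base rate stands.
Additional duty on 8149.20 from Seristan: +20.4%. Applied ad valorem rate: 31% + 20.4% = 51.4%.
Duty = $86,161.74 × 51.4% = $44,287.13.
Total = $142,359.91 + $97,536.21 + $44,287.13 = $284,183.25.

$284,183.25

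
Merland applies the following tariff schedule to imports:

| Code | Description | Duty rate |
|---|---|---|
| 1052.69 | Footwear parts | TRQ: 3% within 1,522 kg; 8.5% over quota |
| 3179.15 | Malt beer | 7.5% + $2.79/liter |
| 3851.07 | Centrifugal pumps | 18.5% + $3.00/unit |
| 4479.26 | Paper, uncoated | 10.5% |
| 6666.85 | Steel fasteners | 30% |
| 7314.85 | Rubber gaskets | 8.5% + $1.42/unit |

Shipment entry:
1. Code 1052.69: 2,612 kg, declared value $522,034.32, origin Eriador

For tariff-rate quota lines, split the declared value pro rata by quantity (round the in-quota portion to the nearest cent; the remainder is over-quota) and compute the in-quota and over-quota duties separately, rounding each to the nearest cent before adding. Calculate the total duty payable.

$27,642.64

Line 1 (1052.69, Eriador, 2,612 kg, $522,034.32):
Code 1052.69 is under a tariff-rate quota (threshold 1,522 kg). In-quota: 1,522 kg at 3%; over-quota: 1,090 kg at 8.5%.
Pro-rata value split: in-quota = $522,034.32 × 1,522/2,612 = $304,186.92; over-quota = $522,034.32 − $304,186.92 = $217,847.40.
In-quota duty = $304,186.92 × 3% = $9,125.61. Over-quota duty = $217,847.40 × 8.5% = $18,517.03.
Line duty = $9,125.61 + $18,517.03 = $27,642.64.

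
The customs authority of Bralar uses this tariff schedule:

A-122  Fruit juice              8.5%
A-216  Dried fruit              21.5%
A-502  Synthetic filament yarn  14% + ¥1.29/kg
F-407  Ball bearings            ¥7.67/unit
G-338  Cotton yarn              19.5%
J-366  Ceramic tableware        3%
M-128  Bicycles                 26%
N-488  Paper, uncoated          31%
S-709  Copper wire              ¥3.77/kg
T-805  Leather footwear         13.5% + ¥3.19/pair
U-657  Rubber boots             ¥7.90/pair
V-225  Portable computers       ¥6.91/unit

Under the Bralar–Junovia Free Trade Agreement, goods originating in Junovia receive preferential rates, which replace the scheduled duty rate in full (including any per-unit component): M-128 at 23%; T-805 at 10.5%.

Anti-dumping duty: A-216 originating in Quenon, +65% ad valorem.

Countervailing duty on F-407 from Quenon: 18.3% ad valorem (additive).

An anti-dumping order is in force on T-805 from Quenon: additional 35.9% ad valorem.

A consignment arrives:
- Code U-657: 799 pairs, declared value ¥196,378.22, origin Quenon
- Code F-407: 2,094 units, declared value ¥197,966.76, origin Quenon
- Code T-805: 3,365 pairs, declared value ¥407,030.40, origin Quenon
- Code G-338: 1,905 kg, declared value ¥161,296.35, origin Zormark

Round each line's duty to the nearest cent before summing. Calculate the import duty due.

Line 1 (U-657, Quenon, 799 pairs, ¥196,378.22):
Base rate for U-657 is ¥7.90/pair.
Duty = 799 × ¥7.90 = ¥6,312.10.
Line 2 (F-407, Quenon, 2,094 units, ¥197,966.76):
Base rate for F-407 is ¥7.67/unit.
Additional duty on F-407 from Quenon: +18.3% ad valorem. Applied ad valorem rate = 18.3%.
Duty = ¥197,966.76 × 18.3% + 2,094 × ¥7.67 = ¥52,288.90.
Line 3 (T-805, Quenon, 3,365 pairs, ¥407,030.40):
Base rate for T-805 is 13.5% + ¥3.19/pair.
T-805 has an FTA preferential rate, but origin Quenon is not Junovia; base rate stands.
Additional duty on T-805 from Quenon: +35.9%. Applied ad valorem rate: 13.5% + 35.9% = 49.4%.
Duty = ¥407,030.40 × 49.4% + 3,365 × ¥3.19 = ¥211,807.37.
Line 4 (G-338, Zormark, 1,905 kg, ¥161,296.35):
Base rate for G-338 is 19.5%.
Duty = ¥161,296.35 × 19.5% = ¥31,452.79.
Total = ¥6,312.10 + ¥52,288.90 + ¥211,807.37 + ¥31,452.79 = ¥301,861.16.

¥301,861.16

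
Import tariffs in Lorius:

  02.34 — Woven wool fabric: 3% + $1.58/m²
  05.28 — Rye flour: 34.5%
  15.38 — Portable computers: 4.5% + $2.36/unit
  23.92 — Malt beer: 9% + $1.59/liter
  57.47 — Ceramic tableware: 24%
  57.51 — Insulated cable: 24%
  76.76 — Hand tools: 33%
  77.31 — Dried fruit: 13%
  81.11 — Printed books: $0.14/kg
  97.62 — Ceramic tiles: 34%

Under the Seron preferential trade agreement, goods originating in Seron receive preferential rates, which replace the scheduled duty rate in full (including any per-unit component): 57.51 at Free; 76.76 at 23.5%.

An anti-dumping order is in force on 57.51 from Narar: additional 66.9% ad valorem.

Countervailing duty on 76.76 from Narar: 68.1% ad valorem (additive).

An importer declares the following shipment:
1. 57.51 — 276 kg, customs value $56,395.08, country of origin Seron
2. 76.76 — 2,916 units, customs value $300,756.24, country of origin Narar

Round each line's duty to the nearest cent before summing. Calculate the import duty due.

Line 1 (57.51, Seron, 276 kg, $56,395.08):
Base rate for 57.51 is 24%.
Origin Seron qualifies under the Lorius–Seron agreement and 57.51 is covered: preferential rate Free applies instead.
The additional-duty order on 57.51 targets Narar, not Seron; it does not apply.
Duty = $56,395.08 × 0% = $0.00.
Line 2 (76.76, Narar, 2,916 units, $300,756.24):
Base rate for 76.76 is 33%.
76.76 has an FTA preferential rate, but origin Narar is not Seron; base rate stands.
Additional duty on 76.76 from Narar: +68.1%. Applied ad valorem rate: 33% + 68.1% = 101.1%.
Duty = $300,756.24 × 101.1% = $304,064.56.
Total = $0.00 + $304,064.56 = $304,064.56.

$304,064.56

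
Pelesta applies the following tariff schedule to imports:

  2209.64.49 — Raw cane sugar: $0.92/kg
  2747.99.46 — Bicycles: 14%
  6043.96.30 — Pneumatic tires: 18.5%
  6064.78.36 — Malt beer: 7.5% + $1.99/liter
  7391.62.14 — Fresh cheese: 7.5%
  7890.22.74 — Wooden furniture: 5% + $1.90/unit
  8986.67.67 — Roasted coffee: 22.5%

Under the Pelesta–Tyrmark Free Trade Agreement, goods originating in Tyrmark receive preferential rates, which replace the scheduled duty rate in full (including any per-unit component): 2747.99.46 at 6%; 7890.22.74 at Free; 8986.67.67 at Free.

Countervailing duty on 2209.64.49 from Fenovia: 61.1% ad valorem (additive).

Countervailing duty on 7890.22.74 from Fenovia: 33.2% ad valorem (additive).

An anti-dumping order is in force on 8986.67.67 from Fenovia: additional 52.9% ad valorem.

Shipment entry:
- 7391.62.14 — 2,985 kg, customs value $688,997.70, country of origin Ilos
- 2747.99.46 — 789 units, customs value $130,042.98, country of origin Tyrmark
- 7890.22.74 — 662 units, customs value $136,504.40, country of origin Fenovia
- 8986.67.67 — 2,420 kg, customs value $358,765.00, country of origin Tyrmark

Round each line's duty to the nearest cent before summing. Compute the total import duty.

Line 1 (7391.62.14, Ilos, 2,985 kg, $688,997.70):
Base rate for 7391.62.14 is 7.5%.
Duty = $688,997.70 × 7.5% = $51,674.83.
Line 2 (2747.99.46, Tyrmark, 789 units, $130,042.98):
Base rate for 2747.99.46 is 14%.
Origin Tyrmark qualifies under the Pelesta–Tyrmark agreement and 2747.99.46 is covered: preferential rate 6% applies instead.
Duty = $130,042.98 × 6% = $7,802.58.
Line 3 (7890.22.74, Fenovia, 662 units, $136,504.40):
Base rate for 7890.22.74 is 5% + $1.90/unit.
7890.22.74 has an FTA preferential rate, but origin Fenovia is not Tyrmark; base rate stands.
Additional duty on 7890.22.74 from Fenovia: +33.2%. Applied ad valorem rate: 5% + 33.2% = 38.2%.
Duty = $136,504.40 × 38.2% + 662 × $1.90 = $53,402.48.
Line 4 (8986.67.67, Tyrmark, 2,420 kg, $358,765.00):
Base rate for 8986.67.67 is 22.5%.
Origin Tyrmark qualifies under the Pelesta–Tyrmark agreement and 8986.67.67 is covered: preferential rate Free applies instead.
The additional-duty order on 8986.67.67 targets Fenovia, not Tyrmark; it does not apply.
Duty = $358,765.00 × 0% = $0.00.
Total = $51,674.83 + $7,802.58 + $53,402.48 + $0.00 = $112,879.89.

$112,879.89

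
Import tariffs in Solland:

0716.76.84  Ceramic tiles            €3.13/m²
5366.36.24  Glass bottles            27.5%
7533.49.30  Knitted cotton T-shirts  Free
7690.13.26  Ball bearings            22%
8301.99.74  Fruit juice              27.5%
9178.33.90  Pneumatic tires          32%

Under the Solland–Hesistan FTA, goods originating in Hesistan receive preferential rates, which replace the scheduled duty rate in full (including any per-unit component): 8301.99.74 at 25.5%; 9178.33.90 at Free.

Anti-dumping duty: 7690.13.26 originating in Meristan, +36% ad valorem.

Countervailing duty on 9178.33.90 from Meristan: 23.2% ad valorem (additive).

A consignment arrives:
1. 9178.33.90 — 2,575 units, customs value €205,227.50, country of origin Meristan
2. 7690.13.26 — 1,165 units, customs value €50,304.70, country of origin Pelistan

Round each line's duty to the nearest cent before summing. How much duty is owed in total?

€124,352.61

Line 1 (9178.33.90, Meristan, 2,575 units, €205,227.50):
Base rate for 9178.33.90 is 32%.
9178.33.90 has an FTA preferential rate, but origin Meristan is not Hesistan; base rate stands.
Additional duty on 9178.33.90 from Meristan: +23.2%. Applied ad valorem rate: 32% + 23.2% = 55.2%.
Duty = €205,227.50 × 55.2% = €113,285.58.
Line 2 (7690.13.26, Pelistan, 1,165 units, €50,304.70):
Base rate for 7690.13.26 is 22%.
The additional-duty order on 7690.13.26 targets Meristan, not Pelistan; it does not apply.
Duty = €50,304.70 × 22% = €11,067.03.
Total = €113,285.58 + €11,067.03 = €124,352.61.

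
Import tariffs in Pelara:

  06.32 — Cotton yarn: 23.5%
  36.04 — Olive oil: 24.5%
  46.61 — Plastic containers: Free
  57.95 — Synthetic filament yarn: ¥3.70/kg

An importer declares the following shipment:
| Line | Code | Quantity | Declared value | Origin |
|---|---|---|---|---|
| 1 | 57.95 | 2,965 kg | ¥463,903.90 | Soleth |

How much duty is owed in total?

¥10,970.50

Line 1 (57.95, Soleth, 2,965 kg, ¥463,903.90):
Base rate for 57.95 is ¥3.70/kg.
Duty = 2,965 × ¥3.70 = ¥10,970.50.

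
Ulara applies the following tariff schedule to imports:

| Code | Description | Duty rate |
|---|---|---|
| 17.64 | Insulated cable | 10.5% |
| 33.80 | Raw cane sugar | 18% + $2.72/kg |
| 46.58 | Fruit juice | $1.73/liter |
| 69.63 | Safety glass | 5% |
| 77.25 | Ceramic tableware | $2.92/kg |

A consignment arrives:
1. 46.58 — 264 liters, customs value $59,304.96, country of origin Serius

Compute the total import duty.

$456.72

Line 1 (46.58, Serius, 264 liters, $59,304.96):
Base rate for 46.58 is $1.73/liter.
Duty = 264 × $1.73 = $456.72.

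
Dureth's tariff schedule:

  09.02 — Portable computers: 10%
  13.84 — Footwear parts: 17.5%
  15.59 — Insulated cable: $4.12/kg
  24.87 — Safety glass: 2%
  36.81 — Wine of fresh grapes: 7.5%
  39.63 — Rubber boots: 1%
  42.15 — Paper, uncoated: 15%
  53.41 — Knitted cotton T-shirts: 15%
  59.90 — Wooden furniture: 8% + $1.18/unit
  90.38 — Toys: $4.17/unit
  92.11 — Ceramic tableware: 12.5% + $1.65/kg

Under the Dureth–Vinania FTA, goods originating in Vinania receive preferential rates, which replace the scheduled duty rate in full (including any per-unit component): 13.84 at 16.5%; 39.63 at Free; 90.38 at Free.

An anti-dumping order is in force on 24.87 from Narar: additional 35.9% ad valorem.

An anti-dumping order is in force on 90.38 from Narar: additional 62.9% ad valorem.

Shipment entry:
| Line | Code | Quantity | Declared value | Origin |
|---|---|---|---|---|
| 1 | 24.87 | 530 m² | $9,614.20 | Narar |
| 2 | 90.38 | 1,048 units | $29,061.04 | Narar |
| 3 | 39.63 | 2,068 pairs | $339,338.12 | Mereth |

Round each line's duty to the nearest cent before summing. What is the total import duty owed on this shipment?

$29,686.71

Line 1 (24.87, Narar, 530 m², $9,614.20):
Base rate for 24.87 is 2%.
Additional duty on 24.87 from Narar: +35.9%. Applied ad valorem rate: 2% + 35.9% = 37.9%.
Duty = $9,614.20 × 37.9% = $3,643.78.
Line 2 (90.38, Narar, 1,048 units, $29,061.04):
Base rate for 90.38 is $4.17/unit.
90.38 has an FTA preferential rate, but origin Narar is not Vinania; base rate stands.
Additional duty on 90.38 from Narar: +62.9% ad valorem. Applied ad valorem rate = 62.9%.
Duty = $29,061.04 × 62.9% + 1,048 × $4.17 = $22,649.55.
Line 3 (39.63, Mereth, 2,068 pairs, $339,338.12):
Base rate for 39.63 is 1%.
39.63 has an FTA preferential rate, but origin Mereth is not Vinania; base rate stands.
Duty = $339,338.12 × 1% = $3,393.38.
Total = $3,643.78 + $22,649.55 + $3,393.38 = $29,686.71.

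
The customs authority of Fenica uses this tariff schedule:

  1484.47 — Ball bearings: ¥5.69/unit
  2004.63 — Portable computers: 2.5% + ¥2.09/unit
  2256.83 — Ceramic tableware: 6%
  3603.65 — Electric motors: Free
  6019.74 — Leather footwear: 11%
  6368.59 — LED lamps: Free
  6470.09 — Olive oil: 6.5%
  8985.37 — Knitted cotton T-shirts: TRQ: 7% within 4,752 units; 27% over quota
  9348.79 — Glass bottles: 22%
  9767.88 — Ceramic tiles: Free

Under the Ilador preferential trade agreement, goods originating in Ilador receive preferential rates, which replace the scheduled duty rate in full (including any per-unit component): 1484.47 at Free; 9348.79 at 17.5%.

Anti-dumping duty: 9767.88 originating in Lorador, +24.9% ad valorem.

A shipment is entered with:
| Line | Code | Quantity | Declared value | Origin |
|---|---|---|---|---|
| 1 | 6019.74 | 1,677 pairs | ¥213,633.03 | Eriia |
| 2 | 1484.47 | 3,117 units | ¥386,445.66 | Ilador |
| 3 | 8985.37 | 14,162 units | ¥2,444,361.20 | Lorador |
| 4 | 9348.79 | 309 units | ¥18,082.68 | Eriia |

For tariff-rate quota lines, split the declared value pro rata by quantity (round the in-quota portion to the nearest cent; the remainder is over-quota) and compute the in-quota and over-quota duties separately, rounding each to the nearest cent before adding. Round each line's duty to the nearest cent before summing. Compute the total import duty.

¥523,416.30

Line 1 (6019.74, Eriia, 1,677 pairs, ¥213,633.03):
Base rate for 6019.74 is 11%.
Duty = ¥213,633.03 × 11% = ¥23,499.63.
Line 2 (1484.47, Ilador, 3,117 units, ¥386,445.66):
Base rate for 1484.47 is ¥5.69/unit.
Origin Ilador qualifies under the Fenica–Ilador agreement and 1484.47 is covered: preferential rate Free applies instead.
Duty = ¥386,445.66 × 0% = ¥0.00.
Line 3 (8985.37, Lorador, 14,162 units, ¥2,444,361.20):
Code 8985.37 is under a tariff-rate quota (threshold 4,752 units). In-quota: 4,752 units at 7%; over-quota: 9,410 units at 27%.
Pro-rata value split: in-quota = ¥2,444,361.20 × 4,752/14,162 = ¥820,195.20; over-quota = ¥2,444,361.20 − ¥820,195.20 = ¥1,624,166.00.
In-quota duty = ¥820,195.20 × 7% = ¥57,413.66. Over-quota duty = ¥1,624,166.00 × 27% = ¥438,524.82.
Line duty = ¥57,413.66 + ¥438,524.82 = ¥495,938.48.
Line 4 (9348.79, Eriia, 309 units, ¥18,082.68):
Base rate for 9348.79 is 22%.
9348.79 has an FTA preferential rate, but origin Eriia is not Ilador; base rate stands.
Duty = ¥18,082.68 × 22% = ¥3,978.19.
Total = ¥23,499.63 + ¥0.00 + ¥495,938.48 + ¥3,978.19 = ¥523,416.30.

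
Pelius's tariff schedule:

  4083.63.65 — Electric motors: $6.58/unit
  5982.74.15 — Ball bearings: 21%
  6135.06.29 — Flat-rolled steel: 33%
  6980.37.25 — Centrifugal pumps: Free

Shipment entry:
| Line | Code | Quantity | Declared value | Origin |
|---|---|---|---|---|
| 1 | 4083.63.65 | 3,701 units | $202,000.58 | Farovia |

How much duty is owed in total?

Line 1 (4083.63.65, Farovia, 3,701 units, $202,000.58):
Base rate for 4083.63.65 is $6.58/unit.
Duty = 3,701 × $6.58 = $24,352.58.

$24,352.58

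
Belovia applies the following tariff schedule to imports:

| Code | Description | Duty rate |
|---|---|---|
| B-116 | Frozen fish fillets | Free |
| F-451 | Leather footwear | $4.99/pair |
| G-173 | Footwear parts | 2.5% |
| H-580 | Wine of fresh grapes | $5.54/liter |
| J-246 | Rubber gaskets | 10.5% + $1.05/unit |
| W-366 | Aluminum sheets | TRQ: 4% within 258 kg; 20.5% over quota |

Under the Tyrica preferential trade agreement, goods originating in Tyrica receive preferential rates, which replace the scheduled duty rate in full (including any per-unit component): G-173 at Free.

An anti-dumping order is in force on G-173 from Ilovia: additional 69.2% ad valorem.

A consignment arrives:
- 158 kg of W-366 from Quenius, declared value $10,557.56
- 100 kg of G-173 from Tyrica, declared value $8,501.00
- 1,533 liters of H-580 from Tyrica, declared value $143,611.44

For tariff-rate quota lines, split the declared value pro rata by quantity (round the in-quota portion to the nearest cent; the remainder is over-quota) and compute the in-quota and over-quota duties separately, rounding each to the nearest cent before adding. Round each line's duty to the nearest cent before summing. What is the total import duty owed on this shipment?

Line 1 (W-366, Quenius, 158 kg, $10,557.56):
Code W-366 is under a tariff-rate quota (threshold 258 kg). Quantity 158 kg is within the quota, so the in-quota rate 4% applies to the full value.
Duty = $10,557.56 × 4% = $422.30.
Line 2 (G-173, Tyrica, 100 kg, $8,501.00):
Base rate for G-173 is 2.5%.
Origin Tyrica qualifies under the Belovia–Tyrica agreement and G-173 is covered: preferential rate Free applies instead.
The additional-duty order on G-173 targets Ilovia, not Tyrica; it does not apply.
Duty = $8,501.00 × 0% = $0.00.
Line 3 (H-580, Tyrica, 1,533 liters, $143,611.44):
Base rate for H-580 is $5.54/liter.
Origin Tyrica is the FTA partner but H-580 is not on the preference list; base rate stands.
Duty = 1,533 × $5.54 = $8,492.82.
Total = $422.30 + $0.00 + $8,492.82 = $8,915.12.

$8,915.12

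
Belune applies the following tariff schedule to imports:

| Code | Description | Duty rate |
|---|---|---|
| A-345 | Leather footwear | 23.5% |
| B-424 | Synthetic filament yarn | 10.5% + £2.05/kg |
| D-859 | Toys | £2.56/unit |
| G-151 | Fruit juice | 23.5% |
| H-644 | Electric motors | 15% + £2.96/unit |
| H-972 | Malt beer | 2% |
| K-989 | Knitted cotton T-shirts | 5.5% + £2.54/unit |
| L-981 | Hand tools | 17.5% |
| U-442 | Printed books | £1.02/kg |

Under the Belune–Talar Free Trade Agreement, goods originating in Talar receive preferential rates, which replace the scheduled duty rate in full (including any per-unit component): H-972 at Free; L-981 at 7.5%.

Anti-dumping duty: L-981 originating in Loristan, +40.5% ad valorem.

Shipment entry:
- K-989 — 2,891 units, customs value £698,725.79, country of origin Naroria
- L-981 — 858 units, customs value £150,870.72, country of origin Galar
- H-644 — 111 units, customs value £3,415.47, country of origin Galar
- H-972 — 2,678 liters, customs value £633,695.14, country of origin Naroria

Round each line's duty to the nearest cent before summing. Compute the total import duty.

£85,690.22

Line 1 (K-989, Naroria, 2,891 units, £698,725.79):
Base rate for K-989 is 5.5% + £2.54/unit.
Duty = £698,725.79 × 5.5% + 2,891 × £2.54 = £45,773.06.
Line 2 (L-981, Galar, 858 units, £150,870.72):
Base rate for L-981 is 17.5%.
L-981 has an FTA preferential rate, but origin Galar is not Talar; base rate stands.
The additional-duty order on L-981 targets Loristan, not Galar; it does not apply.
Duty = £150,870.72 × 17.5% = £26,402.38.
Line 3 (H-644, Galar, 111 units, £3,415.47):
Base rate for H-644 is 15% + £2.96/unit.
Duty = £3,415.47 × 15% + 111 × £2.96 = £840.88.
Line 4 (H-972, Naroria, 2,678 liters, £633,695.14):
Base rate for H-972 is 2%.
H-972 has an FTA preferential rate, but origin Naroria is not Talar; base rate stands.
Duty = £633,695.14 × 2% = £12,673.90.
Total = £45,773.06 + £26,402.38 + £840.88 + £12,673.90 = £85,690.22.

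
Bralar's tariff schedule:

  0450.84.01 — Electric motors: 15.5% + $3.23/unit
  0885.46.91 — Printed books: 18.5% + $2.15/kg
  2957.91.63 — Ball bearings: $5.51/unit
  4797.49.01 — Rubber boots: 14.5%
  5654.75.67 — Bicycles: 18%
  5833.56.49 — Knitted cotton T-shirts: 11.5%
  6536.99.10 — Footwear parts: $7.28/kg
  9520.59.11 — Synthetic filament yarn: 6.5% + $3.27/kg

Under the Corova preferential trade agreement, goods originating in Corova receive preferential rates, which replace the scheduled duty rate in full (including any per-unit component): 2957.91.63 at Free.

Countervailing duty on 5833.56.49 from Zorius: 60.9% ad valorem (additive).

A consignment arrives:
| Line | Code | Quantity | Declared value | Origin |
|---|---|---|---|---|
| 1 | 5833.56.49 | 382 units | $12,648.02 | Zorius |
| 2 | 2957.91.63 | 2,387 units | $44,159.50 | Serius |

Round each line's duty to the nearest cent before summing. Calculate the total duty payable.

$22,309.54

Line 1 (5833.56.49, Zorius, 382 units, $12,648.02):
Base rate for 5833.56.49 is 11.5%.
Additional duty on 5833.56.49 from Zorius: +60.9%. Applied ad valorem rate: 11.5% + 60.9% = 72.4%.
Duty = $12,648.02 × 72.4% = $9,157.17.
Line 2 (2957.91.63, Serius, 2,387 units, $44,159.50):
Base rate for 2957.91.63 is $5.51/unit.
2957.91.63 has an FTA preferential rate, but origin Serius is not Corova; base rate stands.
Duty = 2,387 × $5.51 = $13,152.37.
Total = $9,157.17 + $13,152.37 = $22,309.54.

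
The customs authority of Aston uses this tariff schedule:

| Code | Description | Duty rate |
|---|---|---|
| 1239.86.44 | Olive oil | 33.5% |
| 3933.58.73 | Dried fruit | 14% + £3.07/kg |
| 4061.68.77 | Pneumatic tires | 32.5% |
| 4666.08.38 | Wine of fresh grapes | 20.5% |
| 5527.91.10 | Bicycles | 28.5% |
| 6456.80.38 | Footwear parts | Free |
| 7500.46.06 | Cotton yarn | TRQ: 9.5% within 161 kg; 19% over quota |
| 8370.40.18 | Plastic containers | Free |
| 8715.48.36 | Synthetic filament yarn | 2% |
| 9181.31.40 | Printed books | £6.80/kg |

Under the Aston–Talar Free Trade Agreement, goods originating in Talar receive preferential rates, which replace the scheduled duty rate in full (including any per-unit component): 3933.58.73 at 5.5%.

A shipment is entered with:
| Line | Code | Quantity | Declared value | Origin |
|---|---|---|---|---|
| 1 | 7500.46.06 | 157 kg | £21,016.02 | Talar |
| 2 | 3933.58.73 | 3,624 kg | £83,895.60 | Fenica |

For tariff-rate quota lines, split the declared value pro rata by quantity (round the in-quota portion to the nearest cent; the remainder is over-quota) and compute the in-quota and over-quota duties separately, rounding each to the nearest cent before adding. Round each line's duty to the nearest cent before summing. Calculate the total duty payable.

Line 1 (7500.46.06, Talar, 157 kg, £21,016.02):
Code 7500.46.06 is under a tariff-rate quota (threshold 161 kg). Quantity 157 kg is within the quota, so the in-quota rate 9.5% applies to the full value.
Duty = £21,016.02 × 9.5% = £1,996.52.
Line 2 (3933.58.73, Fenica, 3,624 kg, £83,895.60):
Base rate for 3933.58.73 is 14% + £3.07/kg.
3933.58.73 has an FTA preferential rate, but origin Fenica is not Talar; base rate stands.
Duty = £83,895.60 × 14% + 3,624 × £3.07 = £22,871.06.
Total = £1,996.52 + £22,871.06 = £24,867.58.

£24,867.58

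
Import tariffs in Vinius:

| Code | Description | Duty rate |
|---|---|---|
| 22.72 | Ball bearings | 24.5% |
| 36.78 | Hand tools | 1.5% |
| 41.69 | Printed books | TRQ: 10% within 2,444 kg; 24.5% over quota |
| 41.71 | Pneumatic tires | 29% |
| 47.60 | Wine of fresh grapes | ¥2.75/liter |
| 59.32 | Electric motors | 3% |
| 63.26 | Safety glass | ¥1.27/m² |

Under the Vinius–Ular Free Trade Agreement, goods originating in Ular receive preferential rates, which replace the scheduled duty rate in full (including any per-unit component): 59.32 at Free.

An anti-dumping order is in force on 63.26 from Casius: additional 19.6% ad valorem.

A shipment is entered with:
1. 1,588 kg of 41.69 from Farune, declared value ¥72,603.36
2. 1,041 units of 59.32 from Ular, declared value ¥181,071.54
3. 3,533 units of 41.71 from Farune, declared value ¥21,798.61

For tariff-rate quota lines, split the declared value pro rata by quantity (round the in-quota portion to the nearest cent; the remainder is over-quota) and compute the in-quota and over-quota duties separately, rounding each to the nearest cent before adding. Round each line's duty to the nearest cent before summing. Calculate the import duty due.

¥13,581.94

Line 1 (41.69, Farune, 1,588 kg, ¥72,603.36):
Code 41.69 is under a tariff-rate quota (threshold 2,444 kg). Quantity 1,588 kg is within the quota, so the in-quota rate 10% applies to the full value.
Duty = ¥72,603.36 × 10% = ¥7,260.34.
Line 2 (59.32, Ular, 1,041 units, ¥181,071.54):
Base rate for 59.32 is 3%.
Origin Ular qualifies under the Vinius–Ular agreement and 59.32 is covered: preferential rate Free applies instead.
Duty = ¥181,071.54 × 0% = ¥0.00.
Line 3 (41.71, Farune, 3,533 units, ¥21,798.61):
Base rate for 41.71 is 29%.
Duty = ¥21,798.61 × 29% = ¥6,321.60.
Total = ¥7,260.34 + ¥0.00 + ¥6,321.60 = ¥13,581.94.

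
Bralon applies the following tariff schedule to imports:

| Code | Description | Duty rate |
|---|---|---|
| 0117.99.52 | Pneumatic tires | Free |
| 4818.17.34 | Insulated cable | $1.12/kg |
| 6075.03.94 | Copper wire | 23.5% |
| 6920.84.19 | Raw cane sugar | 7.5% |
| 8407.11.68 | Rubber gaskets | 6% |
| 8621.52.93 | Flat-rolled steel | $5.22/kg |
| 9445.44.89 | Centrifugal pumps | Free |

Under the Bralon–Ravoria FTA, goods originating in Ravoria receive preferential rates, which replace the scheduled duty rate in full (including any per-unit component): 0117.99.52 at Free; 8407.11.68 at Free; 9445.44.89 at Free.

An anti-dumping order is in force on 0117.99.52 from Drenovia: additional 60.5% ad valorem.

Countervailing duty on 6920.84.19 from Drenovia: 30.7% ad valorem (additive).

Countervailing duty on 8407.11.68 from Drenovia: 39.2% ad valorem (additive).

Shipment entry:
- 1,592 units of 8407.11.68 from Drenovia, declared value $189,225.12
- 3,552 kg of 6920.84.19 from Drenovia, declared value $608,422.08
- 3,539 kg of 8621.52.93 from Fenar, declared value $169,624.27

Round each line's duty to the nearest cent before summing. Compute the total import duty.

$336,420.56

Line 1 (8407.11.68, Drenovia, 1,592 units, $189,225.12):
Base rate for 8407.11.68 is 6%.
8407.11.68 has an FTA preferential rate, but origin Drenovia is not Ravoria; base rate stands.
Additional duty on 8407.11.68 from Drenovia: +39.2%. Applied ad valorem rate: 6% + 39.2% = 45.2%.
Duty = $189,225.12 × 45.2% = $85,529.75.
Line 2 (6920.84.19, Drenovia, 3,552 kg, $608,422.08):
Base rate for 6920.84.19 is 7.5%.
Additional duty on 6920.84.19 from Drenovia: +30.7%. Applied ad valorem rate: 7.5% + 30.7% = 38.2%.
Duty = $608,422.08 × 38.2% = $232,417.23.
Line 3 (8621.52.93, Fenar, 3,539 kg, $169,624.27):
Base rate for 8621.52.93 is $5.22/kg.
Duty = 3,539 × $5.22 = $18,473.58.
Total = $85,529.75 + $232,417.23 + $18,473.58 = $336,420.56.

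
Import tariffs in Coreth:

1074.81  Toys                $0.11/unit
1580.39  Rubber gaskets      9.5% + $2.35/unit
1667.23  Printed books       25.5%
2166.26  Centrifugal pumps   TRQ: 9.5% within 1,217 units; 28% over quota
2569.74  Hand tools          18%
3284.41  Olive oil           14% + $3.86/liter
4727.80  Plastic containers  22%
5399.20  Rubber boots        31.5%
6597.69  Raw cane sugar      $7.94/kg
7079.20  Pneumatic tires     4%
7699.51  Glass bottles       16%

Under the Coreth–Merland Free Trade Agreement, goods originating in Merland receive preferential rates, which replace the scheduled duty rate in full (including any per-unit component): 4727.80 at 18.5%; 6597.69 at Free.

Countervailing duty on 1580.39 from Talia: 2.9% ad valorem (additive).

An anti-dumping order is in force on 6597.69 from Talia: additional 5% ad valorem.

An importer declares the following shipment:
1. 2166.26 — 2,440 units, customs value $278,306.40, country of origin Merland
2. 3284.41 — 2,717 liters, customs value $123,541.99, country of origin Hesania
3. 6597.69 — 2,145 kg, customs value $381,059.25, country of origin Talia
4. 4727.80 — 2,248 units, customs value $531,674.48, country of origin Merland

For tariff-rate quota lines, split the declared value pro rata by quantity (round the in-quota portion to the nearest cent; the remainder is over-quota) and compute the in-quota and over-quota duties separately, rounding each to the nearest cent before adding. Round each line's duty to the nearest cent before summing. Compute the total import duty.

Line 1 (2166.26, Merland, 2,440 units, $278,306.40):
Code 2166.26 is under a tariff-rate quota (threshold 1,217 units). In-quota: 1,217 units at 9.5%; over-quota: 1,223 units at 28%.
Pro-rata value split: in-quota = $278,306.40 × 1,217/2,440 = $138,811.02; over-quota = $278,306.40 − $138,811.02 = $139,495.38.
In-quota duty = $138,811.02 × 9.5% = $13,187.05. Over-quota duty = $139,495.38 × 28% = $39,058.71.
Line duty = $13,187.05 + $39,058.71 = $52,245.76.
Line 2 (3284.41, Hesania, 2,717 liters, $123,541.99):
Base rate for 3284.41 is 14% + $3.86/liter.
Duty = $123,541.99 × 14% + 2,717 × $3.86 = $27,783.50.
Line 3 (6597.69, Talia, 2,145 kg, $381,059.25):
Base rate for 6597.69 is $7.94/kg.
6597.69 has an FTA preferential rate, but origin Talia is not Merland; base rate stands.
Additional duty on 6597.69 from Talia: +5% ad valorem. Applied ad valorem rate = 5%.
Duty = $381,059.25 × 5% + 2,145 × $7.94 = $36,084.26.
Line 4 (4727.80, Merland, 2,248 units, $531,674.48):
Base rate for 4727.80 is 22%.
Origin Merland qualifies under the Coreth–Merland agreement and 4727.80 is covered: preferential rate 18.5% applies instead.
Duty = $531,674.48 × 18.5% = $98,359.78.
Total = $52,245.76 + $27,783.50 + $36,084.26 + $98,359.78 = $214,473.30.

$214,473.30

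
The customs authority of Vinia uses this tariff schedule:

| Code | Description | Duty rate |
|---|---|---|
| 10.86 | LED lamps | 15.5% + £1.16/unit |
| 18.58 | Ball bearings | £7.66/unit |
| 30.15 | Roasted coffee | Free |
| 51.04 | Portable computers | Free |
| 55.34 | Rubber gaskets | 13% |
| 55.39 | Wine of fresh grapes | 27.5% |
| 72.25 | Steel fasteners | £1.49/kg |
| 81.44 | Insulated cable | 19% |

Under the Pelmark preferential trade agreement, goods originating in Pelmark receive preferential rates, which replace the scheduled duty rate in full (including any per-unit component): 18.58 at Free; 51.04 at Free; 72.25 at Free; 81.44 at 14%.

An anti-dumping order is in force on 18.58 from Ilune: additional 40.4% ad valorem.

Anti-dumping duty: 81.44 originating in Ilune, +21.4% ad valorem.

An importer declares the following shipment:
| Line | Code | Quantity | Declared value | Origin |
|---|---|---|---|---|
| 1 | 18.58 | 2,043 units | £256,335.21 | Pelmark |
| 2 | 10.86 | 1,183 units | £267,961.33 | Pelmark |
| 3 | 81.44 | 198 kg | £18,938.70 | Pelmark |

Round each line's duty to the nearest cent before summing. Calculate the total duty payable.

Line 1 (18.58, Pelmark, 2,043 units, £256,335.21):
Base rate for 18.58 is £7.66/unit.
Origin Pelmark qualifies under the Vinia–Pelmark agreement and 18.58 is covered: preferential rate Free applies instead.
The additional-duty order on 18.58 targets Ilune, not Pelmark; it does not apply.
Duty = £256,335.21 × 0% = £0.00.
Line 2 (10.86, Pelmark, 1,183 units, £267,961.33):
Base rate for 10.86 is 15.5% + £1.16/unit.
Origin Pelmark is the FTA partner but 10.86 is not on the preference list; base rate stands.
Duty = £267,961.33 × 15.5% + 1,183 × £1.16 = £42,906.29.
Line 3 (81.44, Pelmark, 198 kg, £18,938.70):
Base rate for 81.44 is 19%.
Origin Pelmark qualifies under the Vinia–Pelmark agreement and 81.44 is covered: preferential rate 14% applies instead.
The additional-duty order on 81.44 targets Ilune, not Pelmark; it does not apply.
Duty = £18,938.70 × 14% = £2,651.42.
Total = £0.00 + £42,906.29 + £2,651.42 = £45,557.71.

£45,557.71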